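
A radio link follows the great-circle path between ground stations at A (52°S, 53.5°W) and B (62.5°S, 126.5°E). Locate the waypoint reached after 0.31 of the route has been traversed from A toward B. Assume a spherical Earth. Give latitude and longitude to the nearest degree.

≈ (72°S, 53°W)

From cos δ = sin φ₁ sin φ₂ + cos φ₁ cos φ₂ cos Δλ, the central angle is δ ≈ 1.143 rad (65.5°).
Interpolate at f = 0.31 with slerp weights a = sin((1−f)δ)/sin δ ≈ 0.780, b = sin(fδ)/sin δ ≈ 0.381.
p = a·p₁ + b·p₂ ≈ (0.181, -0.244, -0.953); φ = arcsin(p_z) ≈ -72.30°, λ = atan2(p_y, p_x) ≈ -53.50°.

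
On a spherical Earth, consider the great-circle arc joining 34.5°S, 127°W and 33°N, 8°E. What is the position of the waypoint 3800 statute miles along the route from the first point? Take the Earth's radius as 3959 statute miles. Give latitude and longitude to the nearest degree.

Write both endpoints as unit vectors p₁, p₂ with components (cos φ cos λ, cos φ sin λ, sin φ).
The central angle between the endpoints is δ = arccos(p₁·p₂) ≈ 2.493 rad (142.9°). The total great-circle distance is δ·R ≈ 2.493 × 3959 ≈ 9872 mi, so the target fraction is f = 3800/9872 ≈ 0.385.
Interpolate at f ≈ 0.385 with slerp weights a = sin((1−f)δ)/sin δ ≈ 1.655, b = sin(fδ)/sin δ ≈ 1.357.
p = a·p₁ + b·p₂ ≈ (0.306, -0.931, -0.199); φ = arcsin(p_z) ≈ -11.46°, λ = atan2(p_y, p_x) ≈ -71.82°.

≈ 11°S, 72°W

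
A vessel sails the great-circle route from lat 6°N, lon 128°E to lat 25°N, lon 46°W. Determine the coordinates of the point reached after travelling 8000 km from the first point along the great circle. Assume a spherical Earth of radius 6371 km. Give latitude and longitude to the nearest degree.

Write both endpoints as unit vectors p₁, p₂ with components (cos φ cos λ, cos φ sin λ, sin φ).
The central angle between the endpoints is δ = arccos(p₁·p₂) ≈ 2.591 rad (148.5°). The total great-circle distance is δ·R ≈ 2.591 × 6371 ≈ 16507 km, so the target fraction is f = 8000/16507 ≈ 0.485.
Interpolate at f ≈ 0.485 with slerp weights a = sin((1−f)δ)/sin δ ≈ 1.859, b = sin(fδ)/sin δ ≈ 1.817.
p = a·p₁ + b·p₂ ≈ (0.006, 0.272, 0.962); φ = arcsin(p_z) ≈ 74.22°, λ = atan2(p_y, p_x) ≈ 88.72°.

≈ lat 74°N, lon 89°E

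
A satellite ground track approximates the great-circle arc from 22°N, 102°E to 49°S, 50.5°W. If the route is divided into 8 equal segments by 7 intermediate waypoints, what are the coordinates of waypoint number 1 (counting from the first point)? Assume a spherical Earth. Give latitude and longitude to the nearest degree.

Write both endpoints as unit vectors p₁, p₂ with components (cos φ cos λ, cos φ sin λ, sin φ).
The central angle between the endpoints is δ = arccos(p₁·p₂) ≈ 2.536 rad (145.3°).
Interpolate at f = 1/8 with slerp weights a = sin((1−f)δ)/sin δ ≈ 1.401, b = sin(fδ)/sin δ ≈ 0.548.
p = a·p₁ + b·p₂ ≈ (-0.041, 0.993, 0.111); φ = arcsin(p_z) ≈ 6.39°, λ = atan2(p_y, p_x) ≈ 92.39°.

≈ 6°N, 92°E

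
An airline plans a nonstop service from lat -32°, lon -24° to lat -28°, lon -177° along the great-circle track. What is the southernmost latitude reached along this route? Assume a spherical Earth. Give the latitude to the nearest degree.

The great circle lies in the plane with unit normal n̂ = (p₁ × p₂)/|p₁ × p₂|.
Here n̂_z ≈ -0.374; the vertex latitude is φ_max = arccos|n̂_z| ≈ 68.0°.

≈ -68°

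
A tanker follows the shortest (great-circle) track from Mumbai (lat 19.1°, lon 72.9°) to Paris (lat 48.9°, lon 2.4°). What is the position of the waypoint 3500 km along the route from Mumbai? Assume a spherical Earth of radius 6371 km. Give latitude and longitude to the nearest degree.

Convert each endpoint to a unit vector on the sphere (x = cos φ cos λ, y = cos φ sin λ, z = sin φ).
The central angle between the endpoints is δ = arccos(p₁·p₂) ≈ 1.100 rad (63.0°). The total great-circle distance is δ·R ≈ 1.100 × 6371 ≈ 7006 km, so the target fraction is f = 3500/7006 ≈ 0.500.
Interpolate at f ≈ 0.500 with slerp weights a = sin((1−f)δ)/sin δ ≈ 0.587, b = sin(fδ)/sin δ ≈ 0.586.
p = a·p₁ + b·p₂ ≈ (0.548, 0.546, 0.634); φ = arcsin(p_z) ≈ 39.32°, λ = atan2(p_y, p_x) ≈ 44.91°.

≈ lat 39°, lon 45°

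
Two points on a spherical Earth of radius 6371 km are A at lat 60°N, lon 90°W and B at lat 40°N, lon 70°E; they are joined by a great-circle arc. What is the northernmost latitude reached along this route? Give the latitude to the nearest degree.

≈ 82°N

The great circle lies in the plane with unit normal n̂ = (p₁ × p₂)/|p₁ × p₂|.
Here n̂_z ≈ +0.134; the vertex latitude is φ_max = arccos|n̂_z| ≈ 82.3°.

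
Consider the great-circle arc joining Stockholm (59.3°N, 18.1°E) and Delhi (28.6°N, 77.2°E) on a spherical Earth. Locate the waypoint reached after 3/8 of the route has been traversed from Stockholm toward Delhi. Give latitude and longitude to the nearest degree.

Write both endpoints as unit vectors p₁, p₂ with components (cos φ cos λ, cos φ sin λ, sin φ).
The central angle between the endpoints is δ = arccos(p₁·p₂) ≈ 0.874 rad (50.1°).
Interpolate at f = 3/8 with slerp weights a = sin((1−f)δ)/sin δ ≈ 0.677, b = sin(fδ)/sin δ ≈ 0.420.
p = a·p₁ + b·p₂ ≈ (0.410, 0.467, 0.783); φ = arcsin(p_z) ≈ 51.57°, λ = atan2(p_y, p_x) ≈ 48.68°.

≈ 52°N, 49°E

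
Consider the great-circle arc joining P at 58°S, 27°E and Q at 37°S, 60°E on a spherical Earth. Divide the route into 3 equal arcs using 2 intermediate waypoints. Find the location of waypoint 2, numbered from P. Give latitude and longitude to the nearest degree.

Convert each endpoint to a unit vector on the sphere (x = cos φ cos λ, y = cos φ sin λ, z = sin φ).
The central angle between the endpoints is δ = arccos(p₁·p₂) ≈ 0.525 rad (30.1°).
Interpolate at f = 2/3 with slerp weights a = sin((1−f)δ)/sin δ ≈ 0.347, b = sin(fδ)/sin δ ≈ 0.684.
p = a·p₁ + b·p₂ ≈ (0.437, 0.557, -0.706); φ = arcsin(p_z) ≈ -44.94°, λ = atan2(p_y, p_x) ≈ 51.86°.

≈ 45°S, 52°E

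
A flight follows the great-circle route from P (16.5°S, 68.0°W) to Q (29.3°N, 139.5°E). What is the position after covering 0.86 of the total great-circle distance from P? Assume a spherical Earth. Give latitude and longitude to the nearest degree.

Write both endpoints as unit vectors p₁, p₂ with components (cos φ cos λ, cos φ sin λ, sin φ).
The central angle between the endpoints is δ = arccos(p₁·p₂) ≈ 2.648 rad (151.7°).
Interpolate at f = 0.86 with slerp weights a = sin((1−f)δ)/sin δ ≈ 0.765, b = sin(fδ)/sin δ ≈ 1.606.
p = a·p₁ + b·p₂ ≈ (-0.790, 0.229, 0.569); φ = arcsin(p_z) ≈ 34.65°, λ = atan2(p_y, p_x) ≈ 163.80°.

≈ (35°N, 164°E)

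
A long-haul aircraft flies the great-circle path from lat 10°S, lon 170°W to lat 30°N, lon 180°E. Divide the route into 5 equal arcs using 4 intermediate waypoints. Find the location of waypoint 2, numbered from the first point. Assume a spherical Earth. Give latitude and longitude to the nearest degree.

≈ lat 6°N, lon 174°W

Write both endpoints as unit vectors p₁, p₂ with components (cos φ cos λ, cos φ sin λ, sin φ).
The central angle between the endpoints is δ = arccos(p₁·p₂) ≈ 0.718 rad (41.1°).
Interpolate at f = 2/5 with slerp weights a = sin((1−f)δ)/sin δ ≈ 0.635, b = sin(fδ)/sin δ ≈ 0.431.
p = a·p₁ + b·p₂ ≈ (-0.989, -0.109, 0.105); φ = arcsin(p_z) ≈ 6.03°, λ = atan2(p_y, p_x) ≈ -173.73°.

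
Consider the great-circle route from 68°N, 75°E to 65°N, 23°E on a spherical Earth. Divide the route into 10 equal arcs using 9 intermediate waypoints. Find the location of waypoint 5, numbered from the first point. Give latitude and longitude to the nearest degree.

≈ 69°N, 47°E

Convert each endpoint to a unit vector on the sphere (x = cos φ cos λ, y = cos φ sin λ, z = sin φ).
The central angle between the endpoints is δ = arccos(p₁·p₂) ≈ 0.355 rad (20.3°).
Interpolate at f = 5/10 with slerp weights a = sin((1−f)δ)/sin δ ≈ 0.508, b = sin(fδ)/sin δ ≈ 0.508.
p = a·p₁ + b·p₂ ≈ (0.247, 0.268, 0.931); φ = arcsin(p_z) ≈ 68.65°, λ = atan2(p_y, p_x) ≈ 47.32°.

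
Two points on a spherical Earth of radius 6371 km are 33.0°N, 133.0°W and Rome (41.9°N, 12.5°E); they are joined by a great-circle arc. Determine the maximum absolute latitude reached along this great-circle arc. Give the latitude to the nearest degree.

The great circle lies in the plane with unit normal n̂ = (p₁ × p₂)/|p₁ × p₂|.
Here n̂_z ≈ +0.358; the vertex latitude is φ_max = arccos|n̂_z| ≈ 69.0°.
Check via Clairaut: cos φ_max = |cos φ₁| · sin C = cos(33.0°)·sin(25.2°) ≈ 0.358, again giving ≈ 69.0°.

≈ 69°N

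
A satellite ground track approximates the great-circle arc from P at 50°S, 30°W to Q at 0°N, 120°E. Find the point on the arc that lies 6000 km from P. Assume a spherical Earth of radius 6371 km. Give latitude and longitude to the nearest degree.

≈ 60°S, 73°E

The haversine formula gives a central angle δ ≈ 2.161 rad (123.8°) between the endpoints. The total great-circle distance is δ·R ≈ 2.161 × 6371 ≈ 13769 km, so the target fraction is f = 6000/13769 ≈ 0.436.
Interpolate at f ≈ 0.436 with slerp weights a = sin((1−f)δ)/sin δ ≈ 1.130, b = sin(fδ)/sin δ ≈ 0.973.
p = a·p₁ + b·p₂ ≈ (0.142, 0.480, -0.866); φ = arcsin(p_z) ≈ -59.97°, λ = atan2(p_y, p_x) ≈ 73.46°.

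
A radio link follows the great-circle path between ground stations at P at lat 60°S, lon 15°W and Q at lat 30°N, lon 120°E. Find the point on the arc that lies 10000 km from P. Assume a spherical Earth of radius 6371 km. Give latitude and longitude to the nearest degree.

≈ lat 12°S, lon 97°E

Convert each endpoint to a unit vector on the sphere (x = cos φ cos λ, y = cos φ sin λ, z = sin φ).
The central angle between the endpoints is δ = arccos(p₁·p₂) ≈ 2.403 rad (137.7°). The total great-circle distance is δ·R ≈ 2.403 × 6371 ≈ 15307 km, so the target fraction is f = 10000/15307 ≈ 0.653.
Interpolate at f ≈ 0.653 with slerp weights a = sin((1−f)δ)/sin δ ≈ 1.099, b = sin(fδ)/sin δ ≈ 1.485.
p = a·p₁ + b·p₂ ≈ (-0.112, 0.971, -0.209); φ = arcsin(p_z) ≈ -12.07°, λ = atan2(p_y, p_x) ≈ 96.59°.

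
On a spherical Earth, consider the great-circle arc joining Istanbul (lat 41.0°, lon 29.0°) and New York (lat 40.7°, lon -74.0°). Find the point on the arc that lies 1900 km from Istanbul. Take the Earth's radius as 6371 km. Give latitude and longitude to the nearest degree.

≈ lat 50°, lon 8°

From cos δ = sin φ₁ sin φ₂ + cos φ₁ cos φ₂ cos Δλ, the central angle is δ ≈ 1.267 rad (72.6°). The total great-circle distance is δ·R ≈ 1.267 × 6371 ≈ 8072 km, so the target fraction is f = 1900/8072 ≈ 0.235.
Interpolate at f ≈ 0.235 with slerp weights a = sin((1−f)δ)/sin δ ≈ 0.864, b = sin(fδ)/sin δ ≈ 0.308.
p = a·p₁ + b·p₂ ≈ (0.634, 0.092, 0.767); φ = arcsin(p_z) ≈ 50.13°, λ = atan2(p_y, p_x) ≈ 8.22°.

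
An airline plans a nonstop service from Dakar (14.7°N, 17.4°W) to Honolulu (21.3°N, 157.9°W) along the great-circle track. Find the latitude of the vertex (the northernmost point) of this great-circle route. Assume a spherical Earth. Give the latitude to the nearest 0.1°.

≈ 44.1°N

The great circle lies in the plane with unit normal n̂ = (p₁ × p₂)/|p₁ × p₂|.
Here n̂_z ≈ -0.719; the vertex latitude is φ_max = arccos|n̂_z| ≈ 44.1°.
Check via Clairaut: cos φ_max = |cos φ₁| · sin C = cos(14.7°)·sin(48.0°) ≈ 0.719, again giving ≈ 44.1°.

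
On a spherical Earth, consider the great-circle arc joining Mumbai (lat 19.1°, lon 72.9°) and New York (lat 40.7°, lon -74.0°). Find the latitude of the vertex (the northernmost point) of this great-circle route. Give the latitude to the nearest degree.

≈ 65°

The great circle lies in the plane with unit normal n̂ = (p₁ × p₂)/|p₁ × p₂|.
Here n̂_z ≈ -0.424; the vertex latitude is φ_max = arccos|n̂_z| ≈ 64.9°.
Check via Clairaut: cos φ_max = |cos φ₁| · sin C = cos(19.1°)·sin(26.7°) ≈ 0.424, again giving ≈ 64.9°.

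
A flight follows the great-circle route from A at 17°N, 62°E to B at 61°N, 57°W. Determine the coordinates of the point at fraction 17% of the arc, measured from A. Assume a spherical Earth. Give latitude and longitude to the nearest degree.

≈ 30°N, 55°E

From cos δ = sin φ₁ sin φ₂ + cos φ₁ cos φ₂ cos Δλ, the central angle is δ ≈ 1.540 rad (88.2°).
Interpolate at f = 0.17 with slerp weights a = sin((1−f)δ)/sin δ ≈ 0.958, b = sin(fδ)/sin δ ≈ 0.259.
p = a·p₁ + b·p₂ ≈ (0.498, 0.704, 0.507); φ = arcsin(p_z) ≈ 30.43°, λ = atan2(p_y, p_x) ≈ 54.68°.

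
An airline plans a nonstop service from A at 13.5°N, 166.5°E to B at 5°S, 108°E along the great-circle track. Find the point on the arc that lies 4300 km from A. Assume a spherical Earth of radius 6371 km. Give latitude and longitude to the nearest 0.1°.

≈ 2.2°N, 129.1°E

Write both endpoints as unit vectors p₁, p₂ with components (cos φ cos λ, cos φ sin λ, sin φ).
The central angle between the endpoints is δ = arccos(p₁·p₂) ≈ 1.064 rad (60.9°). The total great-circle distance is δ·R ≈ 1.064 × 6371 ≈ 6776 km, so the target fraction is f = 4300/6776 ≈ 0.635.
Interpolate at f ≈ 0.635 with slerp weights a = sin((1−f)δ)/sin δ ≈ 0.433, b = sin(fδ)/sin δ ≈ 0.715.
p = a·p₁ + b·p₂ ≈ (-0.630, 0.776, 0.039); φ = arcsin(p_z) ≈ 2.23°, λ = atan2(p_y, p_x) ≈ 129.08°.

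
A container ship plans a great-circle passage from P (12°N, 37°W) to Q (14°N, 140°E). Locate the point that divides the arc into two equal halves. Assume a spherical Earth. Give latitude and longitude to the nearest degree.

≈ (83°N, 43°E)

Write both endpoints as unit vectors p₁, p₂ with components (cos φ cos λ, cos φ sin λ, sin φ).
The central angle between the endpoints is δ = arccos(p₁·p₂) ≈ 2.685 rad (153.8°).
Interpolate at f = 1/2 with slerp weights a = sin((1−f)δ)/sin δ ≈ 2.209, b = sin(fδ)/sin δ ≈ 2.209.
p = a·p₁ + b·p₂ ≈ (0.084, 0.077, 0.993); φ = arcsin(p_z) ≈ 83.46°, λ = atan2(p_y, p_x) ≈ 42.75°.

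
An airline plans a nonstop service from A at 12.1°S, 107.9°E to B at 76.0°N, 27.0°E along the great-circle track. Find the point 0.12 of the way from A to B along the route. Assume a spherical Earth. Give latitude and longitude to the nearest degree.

≈ 0°N, 105°E

The haversine formula gives a central angle δ ≈ 1.738 rad (99.6°) between the endpoints.
Interpolate at f = 0.12 with slerp weights a = sin((1−f)δ)/sin δ ≈ 1.013, b = sin(fδ)/sin δ ≈ 0.210.
p = a·p₁ + b·p₂ ≈ (-0.259, 0.966, -0.009); φ = arcsin(p_z) ≈ -0.50°, λ = atan2(p_y, p_x) ≈ 105.03°.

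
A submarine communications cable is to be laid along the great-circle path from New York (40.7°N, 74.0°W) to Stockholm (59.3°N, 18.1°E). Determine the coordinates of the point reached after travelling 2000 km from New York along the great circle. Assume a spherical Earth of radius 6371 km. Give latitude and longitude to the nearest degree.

From cos δ = sin φ₁ sin φ₂ + cos φ₁ cos φ₂ cos Δλ, the central angle is δ ≈ 0.993 rad (56.9°). The total great-circle distance is δ·R ≈ 0.993 × 6371 ≈ 6324 km, so the target fraction is f = 2000/6324 ≈ 0.316.
Interpolate at f ≈ 0.316 with slerp weights a = sin((1−f)δ)/sin δ ≈ 0.750, b = sin(fδ)/sin δ ≈ 0.369.
p = a·p₁ + b·p₂ ≈ (0.336, -0.488, 0.806); φ = arcsin(p_z) ≈ 53.69°, λ = atan2(p_y, p_x) ≈ -55.47°.

≈ (54°N, 55°W)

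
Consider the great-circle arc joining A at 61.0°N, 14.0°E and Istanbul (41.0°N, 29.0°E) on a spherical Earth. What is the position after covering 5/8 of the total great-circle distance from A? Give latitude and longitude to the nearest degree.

Write both endpoints as unit vectors p₁, p₂ with components (cos φ cos λ, cos φ sin λ, sin φ).
The central angle between the endpoints is δ = arccos(p₁·p₂) ≈ 0.384 rad (22.0°).
Interpolate at f = 5/8 with slerp weights a = sin((1−f)δ)/sin δ ≈ 0.383, b = sin(fδ)/sin δ ≈ 0.634.
p = a·p₁ + b·p₂ ≈ (0.599, 0.277, 0.751); φ = arcsin(p_z) ≈ 48.70°, λ = atan2(p_y, p_x) ≈ 24.82°.

≈ 49°N, 25°E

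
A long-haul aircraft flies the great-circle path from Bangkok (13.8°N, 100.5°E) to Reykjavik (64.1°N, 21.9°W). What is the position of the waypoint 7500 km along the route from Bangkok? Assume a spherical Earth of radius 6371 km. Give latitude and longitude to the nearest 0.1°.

≈ 67.7°N, 36.7°E

Write both endpoints as unit vectors p₁, p₂ with components (cos φ cos λ, cos φ sin λ, sin φ).
The central angle between the endpoints is δ = arccos(p₁·p₂) ≈ 1.584 rad (90.7°). The total great-circle distance is δ·R ≈ 1.584 × 6371 ≈ 10089 km, so the target fraction is f = 7500/10089 ≈ 0.743.
Interpolate at f ≈ 0.743 with slerp weights a = sin((1−f)δ)/sin δ ≈ 0.395, b = sin(fδ)/sin δ ≈ 0.924.
p = a·p₁ + b·p₂ ≈ (0.304, 0.227, 0.925); φ = arcsin(p_z) ≈ 67.69°, λ = atan2(p_y, p_x) ≈ 36.71°.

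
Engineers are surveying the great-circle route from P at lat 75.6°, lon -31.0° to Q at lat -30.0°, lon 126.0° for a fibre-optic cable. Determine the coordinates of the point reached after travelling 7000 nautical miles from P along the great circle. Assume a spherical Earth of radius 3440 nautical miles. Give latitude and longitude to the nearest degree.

≈ lat -14°, lon 124°

Convert each endpoint to a unit vector on the sphere (x = cos φ cos λ, y = cos φ sin λ, z = sin φ).
The central angle between the endpoints is δ = arccos(p₁·p₂) ≈ 2.322 rad (133.0°). The total great-circle distance is δ·R ≈ 2.322 × 3440 ≈ 7988 nmi, so the target fraction is f = 7000/7988 ≈ 0.876.
Interpolate at f ≈ 0.876 with slerp weights a = sin((1−f)δ)/sin δ ≈ 0.388, b = sin(fδ)/sin δ ≈ 1.224.
p = a·p₁ + b·p₂ ≈ (-0.540, 0.808, -0.236); φ = arcsin(p_z) ≈ -13.68°, λ = atan2(p_y, p_x) ≈ 123.78°.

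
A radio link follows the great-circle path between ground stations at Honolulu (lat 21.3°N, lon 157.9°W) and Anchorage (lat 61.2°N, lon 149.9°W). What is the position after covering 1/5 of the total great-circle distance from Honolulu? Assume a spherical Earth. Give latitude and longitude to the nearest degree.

Write both endpoints as unit vectors p₁, p₂ with components (cos φ cos λ, cos φ sin λ, sin φ).
The central angle between the endpoints is δ = arccos(p₁·p₂) ≈ 0.703 rad (40.3°).
Interpolate at f = 1/5 with slerp weights a = sin((1−f)δ)/sin δ ≈ 0.825, b = sin(fδ)/sin δ ≈ 0.217.
p = a·p₁ + b·p₂ ≈ (-0.802, -0.341, 0.490); φ = arcsin(p_z) ≈ 29.31°, λ = atan2(p_y, p_x) ≈ -156.94°.

≈ lat 29°N, lon 157°W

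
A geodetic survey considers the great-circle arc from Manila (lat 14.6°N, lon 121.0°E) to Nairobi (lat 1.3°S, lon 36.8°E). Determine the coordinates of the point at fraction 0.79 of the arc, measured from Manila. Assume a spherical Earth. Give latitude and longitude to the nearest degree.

≈ lat 3°N, lon 54°E

Write both endpoints as unit vectors p₁, p₂ with components (cos φ cos λ, cos φ sin λ, sin φ).
The central angle between the endpoints is δ = arccos(p₁·p₂) ≈ 1.479 rad (84.7°).
Interpolate at f = 0.79 with slerp weights a = sin((1−f)δ)/sin δ ≈ 0.307, b = sin(fδ)/sin δ ≈ 0.924.
p = a·p₁ + b·p₂ ≈ (0.587, 0.808, 0.056); φ = arcsin(p_z) ≈ 3.23°, λ = atan2(p_y, p_x) ≈ 54.01°.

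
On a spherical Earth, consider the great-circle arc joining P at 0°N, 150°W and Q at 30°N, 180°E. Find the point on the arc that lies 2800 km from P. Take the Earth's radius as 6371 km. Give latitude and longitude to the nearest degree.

Convert each endpoint to a unit vector on the sphere (x = cos φ cos λ, y = cos φ sin λ, z = sin φ).
The central angle between the endpoints is δ = arccos(p₁·p₂) ≈ 0.723 rad (41.4°). The total great-circle distance is δ·R ≈ 0.723 × 6371 ≈ 4605 km, so the target fraction is f = 2800/4605 ≈ 0.608.
Interpolate at f ≈ 0.608 with slerp weights a = sin((1−f)δ)/sin δ ≈ 0.423, b = sin(fδ)/sin δ ≈ 0.643.
p = a·p₁ + b·p₂ ≈ (-0.923, -0.211, 0.322); φ = arcsin(p_z) ≈ 18.76°, λ = atan2(p_y, p_x) ≈ -167.11°.

≈ 19°N, 167°W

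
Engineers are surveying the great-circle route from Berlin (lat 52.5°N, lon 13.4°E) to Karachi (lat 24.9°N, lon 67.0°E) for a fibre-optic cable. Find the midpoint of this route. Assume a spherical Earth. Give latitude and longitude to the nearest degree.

≈ lat 42°N, lon 46°E

Write both endpoints as unit vectors p₁, p₂ with components (cos φ cos λ, cos φ sin λ, sin φ).
The central angle between the endpoints is δ = arccos(p₁·p₂) ≈ 0.848 rad (48.6°).
Interpolate at f = 1/2 with slerp weights a = sin((1−f)δ)/sin δ ≈ 0.549, b = sin(fδ)/sin δ ≈ 0.549.
p = a·p₁ + b·p₂ ≈ (0.519, 0.535, 0.666); φ = arcsin(p_z) ≈ 41.77°, λ = atan2(p_y, p_x) ≈ 45.88°.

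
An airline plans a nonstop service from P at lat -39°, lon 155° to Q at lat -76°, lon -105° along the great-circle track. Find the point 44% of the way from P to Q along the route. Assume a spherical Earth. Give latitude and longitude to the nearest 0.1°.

≈ lat -61.4°, lon 169.4°

Convert each endpoint to a unit vector on the sphere (x = cos φ cos λ, y = cos φ sin λ, z = sin φ).
The central angle between the endpoints is δ = arccos(p₁·p₂) ≈ 0.955 rad (54.7°).
Interpolate at f = 0.44 with slerp weights a = sin((1−f)δ)/sin δ ≈ 0.624, b = sin(fδ)/sin δ ≈ 0.500.
p = a·p₁ + b·p₂ ≈ (-0.471, 0.088, -0.878); φ = arcsin(p_z) ≈ -61.37°, λ = atan2(p_y, p_x) ≈ 169.38°.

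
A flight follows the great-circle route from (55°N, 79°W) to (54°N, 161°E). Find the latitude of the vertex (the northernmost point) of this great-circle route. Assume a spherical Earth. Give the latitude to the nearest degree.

The great circle lies in the plane with unit normal n̂ = (p₁ × p₂)/|p₁ × p₂|.
Here n̂_z ≈ -0.336; the vertex latitude is φ_max = arccos|n̂_z| ≈ 70.4°.
Check via Clairaut: cos φ_max = |cos φ₁| · sin C = cos(55.0°)·sin(35.8°) ≈ 0.336, again giving ≈ 70.4°.

≈ 70°N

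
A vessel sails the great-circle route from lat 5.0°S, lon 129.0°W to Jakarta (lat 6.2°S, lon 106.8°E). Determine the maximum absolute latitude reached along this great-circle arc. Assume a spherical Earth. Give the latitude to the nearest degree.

≈ 12°S

The great circle lies in the plane with unit normal n̂ = (p₁ × p₂)/|p₁ × p₂|.
Here n̂_z ≈ -0.979; the vertex latitude is φ_max = arccos|n̂_z| ≈ 11.9°.
Check via Clairaut: cos φ_max = |cos φ₁| · sin C = cos(5.0°)·sin(100.8°) ≈ 0.979, again giving ≈ 11.9°.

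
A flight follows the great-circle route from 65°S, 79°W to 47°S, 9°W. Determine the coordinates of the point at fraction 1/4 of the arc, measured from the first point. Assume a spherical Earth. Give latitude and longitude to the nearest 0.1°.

Write both endpoints as unit vectors p₁, p₂ with components (cos φ cos λ, cos φ sin λ, sin φ).
The central angle between the endpoints is δ = arccos(p₁·p₂) ≈ 0.705 rad (40.4°).
Interpolate at f = 1/4 with slerp weights a = sin((1−f)δ)/sin δ ≈ 0.778, b = sin(fδ)/sin δ ≈ 0.271.
p = a·p₁ + b·p₂ ≈ (0.245, -0.352, -0.903); φ = arcsin(p_z) ≈ -64.61°, λ = atan2(p_y, p_x) ≈ -55.14°.

≈ 64.6°S, 55.1°W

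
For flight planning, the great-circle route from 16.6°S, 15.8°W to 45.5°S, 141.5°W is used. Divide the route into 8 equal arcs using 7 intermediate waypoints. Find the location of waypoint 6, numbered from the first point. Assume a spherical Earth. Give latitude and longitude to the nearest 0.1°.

From cos δ = sin φ₁ sin φ₂ + cos φ₁ cos φ₂ cos Δλ, the central angle is δ ≈ 1.760 rad (100.8°).
Interpolate at f = 6/8 with slerp weights a = sin((1−f)δ)/sin δ ≈ 0.434, b = sin(fδ)/sin δ ≈ 0.986.
p = a·p₁ + b·p₂ ≈ (-0.141, -0.544, -0.827); φ = arcsin(p_z) ≈ -55.84°, λ = atan2(p_y, p_x) ≈ -104.55°.

≈ 55.8°S, 104.6°W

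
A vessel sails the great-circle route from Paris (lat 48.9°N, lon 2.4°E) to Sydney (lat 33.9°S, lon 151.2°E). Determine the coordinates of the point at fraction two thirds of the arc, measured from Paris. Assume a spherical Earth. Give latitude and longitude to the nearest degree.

From cos δ = sin φ₁ sin φ₂ + cos φ₁ cos φ₂ cos Δλ, the central angle is δ ≈ 2.662 rad (152.5°).
Interpolate at f = 2/3 with slerp weights a = sin((1−f)δ)/sin δ ≈ 1.679, b = sin(fδ)/sin δ ≈ 2.121.
p = a·p₁ + b·p₂ ≈ (-0.440, 0.894, 0.082); φ = arcsin(p_z) ≈ 4.72°, λ = atan2(p_y, p_x) ≈ 116.19°.

≈ lat 5°N, lon 116°E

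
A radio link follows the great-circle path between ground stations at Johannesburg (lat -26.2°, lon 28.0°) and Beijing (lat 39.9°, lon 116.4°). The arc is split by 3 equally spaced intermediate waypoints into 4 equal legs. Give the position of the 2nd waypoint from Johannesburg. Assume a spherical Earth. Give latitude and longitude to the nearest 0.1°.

Write both endpoints as unit vectors p₁, p₂ with components (cos φ cos λ, cos φ sin λ, sin φ).
The central angle between the endpoints is δ = arccos(p₁·p₂) ≈ 1.838 rad (105.3°).
Interpolate at f = 2/4 with slerp weights a = sin((1−f)δ)/sin δ ≈ 0.824, b = sin(fδ)/sin δ ≈ 0.824.
p = a·p₁ + b·p₂ ≈ (0.372, 0.914, 0.165); φ = arcsin(p_z) ≈ 9.49°, λ = atan2(p_y, p_x) ≈ 67.85°.

≈ lat 9.5°, lon 67.9°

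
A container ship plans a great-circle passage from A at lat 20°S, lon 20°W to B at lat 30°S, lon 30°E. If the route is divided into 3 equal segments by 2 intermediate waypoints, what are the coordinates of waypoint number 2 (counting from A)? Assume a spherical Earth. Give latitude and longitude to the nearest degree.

The haversine formula gives a central angle δ ≈ 0.804 rad (46.0°) between the endpoints.
Interpolate at f = 2/3 with slerp weights a = sin((1−f)δ)/sin δ ≈ 0.368, b = sin(fδ)/sin δ ≈ 0.709.
p = a·p₁ + b·p₂ ≈ (0.857, 0.189, -0.480); φ = arcsin(p_z) ≈ -28.71°, λ = atan2(p_y, p_x) ≈ 12.44°.

≈ lat 29°S, lon 12°E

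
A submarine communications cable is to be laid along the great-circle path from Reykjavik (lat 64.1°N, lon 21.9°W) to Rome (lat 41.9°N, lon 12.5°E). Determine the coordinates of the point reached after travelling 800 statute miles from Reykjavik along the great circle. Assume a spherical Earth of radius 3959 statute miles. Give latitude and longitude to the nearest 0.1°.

≈ lat 56.6°N, lon 3.8°W

Convert each endpoint to a unit vector on the sphere (x = cos φ cos λ, y = cos φ sin λ, z = sin φ).
The central angle between the endpoints is δ = arccos(p₁·p₂) ≈ 0.518 rad (29.7°). The total great-circle distance is δ·R ≈ 0.518 × 3959 ≈ 2049 mi, so the target fraction is f = 800/2049 ≈ 0.390.
Interpolate at f ≈ 0.390 with slerp weights a = sin((1−f)δ)/sin δ ≈ 0.627, b = sin(fδ)/sin δ ≈ 0.406.
p = a·p₁ + b·p₂ ≈ (0.549, -0.037, 0.835); φ = arcsin(p_z) ≈ 56.62°, λ = atan2(p_y, p_x) ≈ -3.84°.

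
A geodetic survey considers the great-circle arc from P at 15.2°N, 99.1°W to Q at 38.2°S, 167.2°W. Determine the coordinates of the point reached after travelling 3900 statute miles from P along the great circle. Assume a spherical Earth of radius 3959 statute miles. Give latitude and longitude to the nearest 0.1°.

≈ 23.6°S, 141.0°W

Convert each endpoint to a unit vector on the sphere (x = cos φ cos λ, y = cos φ sin λ, z = sin φ).
The central angle between the endpoints is δ = arccos(p₁·p₂) ≈ 1.450 rad (83.1°). The total great-circle distance is δ·R ≈ 1.450 × 3959 ≈ 5740 mi, so the target fraction is f = 3900/5740 ≈ 0.679.
Interpolate at f ≈ 0.679 with slerp weights a = sin((1−f)δ)/sin δ ≈ 0.451, b = sin(fδ)/sin δ ≈ 0.839.
p = a·p₁ + b·p₂ ≈ (-0.712, -0.576, -0.401); φ = arcsin(p_z) ≈ -23.63°, λ = atan2(p_y, p_x) ≈ -141.02°.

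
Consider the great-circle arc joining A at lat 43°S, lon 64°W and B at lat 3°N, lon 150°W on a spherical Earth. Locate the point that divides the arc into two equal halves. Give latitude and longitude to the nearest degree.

Write both endpoints as unit vectors p₁, p₂ with components (cos φ cos λ, cos φ sin λ, sin φ).
The central angle between the endpoints is δ = arccos(p₁·p₂) ≈ 1.556 rad (89.1°).
Interpolate at f = 1/2 with slerp weights a = sin((1−f)δ)/sin δ ≈ 0.702, b = sin(fδ)/sin δ ≈ 0.702.
p = a·p₁ + b·p₂ ≈ (-0.382, -0.812, -0.442); φ = arcsin(p_z) ≈ -26.22°, λ = atan2(p_y, p_x) ≈ -115.20°.

≈ lat 26°S, lon 115°W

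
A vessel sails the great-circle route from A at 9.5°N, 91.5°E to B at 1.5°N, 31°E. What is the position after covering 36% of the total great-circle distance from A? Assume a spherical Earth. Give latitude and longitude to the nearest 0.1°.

The haversine formula gives a central angle δ ≈ 1.059 rad (60.7°) between the endpoints.
Interpolate at f = 0.36 with slerp weights a = sin((1−f)δ)/sin δ ≈ 0.719, b = sin(fδ)/sin δ ≈ 0.427.
p = a·p₁ + b·p₂ ≈ (0.347, 0.929, 0.130); φ = arcsin(p_z) ≈ 7.46°, λ = atan2(p_y, p_x) ≈ 69.51°.

≈ 7.5°N, 69.5°E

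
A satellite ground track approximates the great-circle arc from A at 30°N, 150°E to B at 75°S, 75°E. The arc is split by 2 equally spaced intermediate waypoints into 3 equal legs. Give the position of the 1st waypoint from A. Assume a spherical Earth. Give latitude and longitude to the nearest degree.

≈ 7°S, 140°E

Write both endpoints as unit vectors p₁, p₂ with components (cos φ cos λ, cos φ sin λ, sin φ).
The central angle between the endpoints is δ = arccos(p₁·p₂) ≈ 2.010 rad (115.1°).
Interpolate at f = 1/3 with slerp weights a = sin((1−f)δ)/sin δ ≈ 1.075, b = sin(fδ)/sin δ ≈ 0.686.
p = a·p₁ + b·p₂ ≈ (-0.761, 0.637, -0.125); φ = arcsin(p_z) ≈ -7.17°, λ = atan2(p_y, p_x) ≈ 140.05°.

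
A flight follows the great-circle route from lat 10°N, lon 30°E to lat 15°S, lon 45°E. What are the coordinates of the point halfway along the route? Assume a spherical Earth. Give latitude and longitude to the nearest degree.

The haversine formula gives a central angle δ ≈ 0.508 rad (29.1°) between the endpoints.
Interpolate at f = 1/2 with slerp weights a = sin((1−f)δ)/sin δ ≈ 0.517, b = sin(fδ)/sin δ ≈ 0.517.
p = a·p₁ + b·p₂ ≈ (0.793, 0.607, -0.044); φ = arcsin(p_z) ≈ -2.52°, λ = atan2(p_y, p_x) ≈ 37.43°.

≈ lat 3°S, lon 37°E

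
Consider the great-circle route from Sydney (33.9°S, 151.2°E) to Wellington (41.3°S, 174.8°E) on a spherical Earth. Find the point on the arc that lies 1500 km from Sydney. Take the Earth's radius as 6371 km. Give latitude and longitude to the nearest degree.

≈ 39°S, 167°E

From cos δ = sin φ₁ sin φ₂ + cos φ₁ cos φ₂ cos Δλ, the central angle is δ ≈ 0.350 rad (20.0°). The total great-circle distance is δ·R ≈ 0.350 × 6371 ≈ 2227 km, so the target fraction is f = 1500/2227 ≈ 0.674.
Interpolate at f ≈ 0.674 with slerp weights a = sin((1−f)δ)/sin δ ≈ 0.333, b = sin(fδ)/sin δ ≈ 0.681.
p = a·p₁ + b·p₂ ≈ (-0.751, 0.179, -0.635); φ = arcsin(p_z) ≈ -39.42°, λ = atan2(p_y, p_x) ≈ 166.58°.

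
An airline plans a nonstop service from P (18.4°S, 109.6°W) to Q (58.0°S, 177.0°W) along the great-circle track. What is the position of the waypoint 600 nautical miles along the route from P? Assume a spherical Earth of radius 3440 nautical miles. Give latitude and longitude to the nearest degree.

Convert each endpoint to a unit vector on the sphere (x = cos φ cos λ, y = cos φ sin λ, z = sin φ).
The central angle between the endpoints is δ = arccos(p₁·p₂) ≈ 1.092 rad (62.6°). The total great-circle distance is δ·R ≈ 1.092 × 3440 ≈ 3756 nmi, so the target fraction is f = 600/3756 ≈ 0.160.
Interpolate at f ≈ 0.160 with slerp weights a = sin((1−f)δ)/sin δ ≈ 0.895, b = sin(fδ)/sin δ ≈ 0.196.
p = a·p₁ + b·p₂ ≈ (-0.388, -0.805, -0.448); φ = arcsin(p_z) ≈ -26.63°, λ = atan2(p_y, p_x) ≈ -115.74°.

≈ (27°S, 116°W)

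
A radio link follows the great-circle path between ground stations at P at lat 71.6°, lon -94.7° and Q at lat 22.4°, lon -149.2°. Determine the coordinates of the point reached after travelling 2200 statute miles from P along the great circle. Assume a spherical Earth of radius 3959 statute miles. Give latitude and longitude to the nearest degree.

≈ lat 47°, lon -138°

From cos δ = sin φ₁ sin φ₂ + cos φ₁ cos φ₂ cos Δλ, the central angle is δ ≈ 1.011 rad (57.9°). The total great-circle distance is δ·R ≈ 1.011 × 3959 ≈ 4002 mi, so the target fraction is f = 2200/4002 ≈ 0.550.
Interpolate at f ≈ 0.550 with slerp weights a = sin((1−f)δ)/sin δ ≈ 0.519, b = sin(fδ)/sin δ ≈ 0.623.
p = a·p₁ + b·p₂ ≈ (-0.508, -0.458, 0.730); φ = arcsin(p_z) ≈ 46.86°, λ = atan2(p_y, p_x) ≈ -137.96°.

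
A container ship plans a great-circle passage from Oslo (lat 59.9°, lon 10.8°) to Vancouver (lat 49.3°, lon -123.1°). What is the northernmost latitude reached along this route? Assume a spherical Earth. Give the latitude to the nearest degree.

The great circle lies in the plane with unit normal n̂ = (p₁ × p₂)/|p₁ × p₂|.
Here n̂_z ≈ -0.261; the vertex latitude is φ_max = arccos|n̂_z| ≈ 74.9°.
Check via Clairaut: cos φ_max = |cos φ₁| · sin C = cos(59.9°)·sin(31.3°) ≈ 0.261, again giving ≈ 74.9°.

≈ 75°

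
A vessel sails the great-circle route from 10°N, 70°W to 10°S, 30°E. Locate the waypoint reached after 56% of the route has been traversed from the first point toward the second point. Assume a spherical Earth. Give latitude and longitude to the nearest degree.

Convert each endpoint to a unit vector on the sphere (x = cos φ cos λ, y = cos φ sin λ, z = sin φ).
The central angle between the endpoints is δ = arccos(p₁·p₂) ≈ 1.771 rad (101.5°).
Interpolate at f = 0.56 with slerp weights a = sin((1−f)δ)/sin δ ≈ 0.717, b = sin(fδ)/sin δ ≈ 0.854.
p = a·p₁ + b·p₂ ≈ (0.970, -0.243, -0.024); φ = arcsin(p_z) ≈ -1.36°, λ = atan2(p_y, p_x) ≈ -14.07°.

≈ 1°S, 14°W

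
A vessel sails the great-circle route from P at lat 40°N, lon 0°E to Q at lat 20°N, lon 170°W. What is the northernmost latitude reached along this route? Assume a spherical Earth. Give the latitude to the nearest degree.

≈ 82°N

The great circle lies in the plane with unit normal n̂ = (p₁ × p₂)/|p₁ × p₂|.
Here n̂_z ≈ -0.143; the vertex latitude is φ_max = arccos|n̂_z| ≈ 81.8°.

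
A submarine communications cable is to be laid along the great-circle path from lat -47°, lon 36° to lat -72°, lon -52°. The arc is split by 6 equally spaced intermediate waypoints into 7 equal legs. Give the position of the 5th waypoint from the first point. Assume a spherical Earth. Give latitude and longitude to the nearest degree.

≈ lat -71°, lon -10°

The haversine formula gives a central angle δ ≈ 0.791 rad (45.3°) between the endpoints.
Interpolate at f = 5/7 with slerp weights a = sin((1−f)δ)/sin δ ≈ 0.315, b = sin(fδ)/sin δ ≈ 0.753.
p = a·p₁ + b·p₂ ≈ (0.317, -0.057, -0.947); φ = arcsin(p_z) ≈ -71.20°, λ = atan2(p_y, p_x) ≈ -10.19°.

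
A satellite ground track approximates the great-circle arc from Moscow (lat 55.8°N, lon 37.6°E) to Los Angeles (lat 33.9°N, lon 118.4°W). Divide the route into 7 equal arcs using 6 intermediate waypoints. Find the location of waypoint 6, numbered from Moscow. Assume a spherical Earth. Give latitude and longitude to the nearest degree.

≈ lat 46°N, lon 114°W

From cos δ = sin φ₁ sin φ₂ + cos φ₁ cos φ₂ cos Δλ, the central angle is δ ≈ 1.536 rad (88.0°).
Interpolate at f = 6/7 with slerp weights a = sin((1−f)δ)/sin δ ≈ 0.218, b = sin(fδ)/sin δ ≈ 0.968.
p = a·p₁ + b·p₂ ≈ (-0.285, -0.632, 0.720); φ = arcsin(p_z) ≈ 46.07°, λ = atan2(p_y, p_x) ≈ -114.28°.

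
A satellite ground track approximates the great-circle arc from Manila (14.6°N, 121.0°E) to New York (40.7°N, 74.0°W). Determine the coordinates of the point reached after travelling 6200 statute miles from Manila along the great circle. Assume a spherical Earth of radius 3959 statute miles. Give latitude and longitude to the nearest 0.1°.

≈ 70.4°N, 103.2°W

Write both endpoints as unit vectors p₁, p₂ with components (cos φ cos λ, cos φ sin λ, sin φ).
The central angle between the endpoints is δ = arccos(p₁·p₂) ≈ 2.146 rad (123.0°). The total great-circle distance is δ·R ≈ 2.146 × 3959 ≈ 8497 mi, so the target fraction is f = 6200/8497 ≈ 0.730.
Interpolate at f ≈ 0.730 with slerp weights a = sin((1−f)δ)/sin δ ≈ 0.654, b = sin(fδ)/sin δ ≈ 1.192.
p = a·p₁ + b·p₂ ≈ (-0.077, -0.327, 0.942); φ = arcsin(p_z) ≈ 70.40°, λ = atan2(p_y, p_x) ≈ -103.20°.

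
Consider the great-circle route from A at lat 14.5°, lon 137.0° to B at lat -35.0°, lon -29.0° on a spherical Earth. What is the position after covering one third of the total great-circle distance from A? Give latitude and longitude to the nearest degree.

Write both endpoints as unit vectors p₁, p₂ with components (cos φ cos λ, cos φ sin λ, sin φ).
The central angle between the endpoints is δ = arccos(p₁·p₂) ≈ 2.722 rad (155.9°).
Interpolate at f = 1/3 with slerp weights a = sin((1−f)δ)/sin δ ≈ 2.380, b = sin(fδ)/sin δ ≈ 1.932.
p = a·p₁ + b·p₂ ≈ (-0.301, 0.804, -0.512); φ = arcsin(p_z) ≈ -30.82°, λ = atan2(p_y, p_x) ≈ 110.52°.

≈ lat -31°, lon 111°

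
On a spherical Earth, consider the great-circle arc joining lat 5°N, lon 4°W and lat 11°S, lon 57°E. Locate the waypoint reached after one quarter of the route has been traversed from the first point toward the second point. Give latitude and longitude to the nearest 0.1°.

Convert each endpoint to a unit vector on the sphere (x = cos φ cos λ, y = cos φ sin λ, z = sin φ).
The central angle between the endpoints is δ = arccos(p₁·p₂) ≈ 1.096 rad (62.8°).
Interpolate at f = 1/4 with slerp weights a = sin((1−f)δ)/sin δ ≈ 0.824, b = sin(fδ)/sin δ ≈ 0.304.
p = a·p₁ + b·p₂ ≈ (0.981, 0.193, 0.014); φ = arcsin(p_z) ≈ 0.79°, λ = atan2(p_y, p_x) ≈ 11.14°.

≈ lat 0.8°N, lon 11.1°E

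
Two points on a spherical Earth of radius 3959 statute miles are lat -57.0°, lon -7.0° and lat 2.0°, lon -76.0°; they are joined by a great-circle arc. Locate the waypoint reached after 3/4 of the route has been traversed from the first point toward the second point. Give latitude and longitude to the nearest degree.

Write both endpoints as unit vectors p₁, p₂ with components (cos φ cos λ, cos φ sin λ, sin φ).
The central angle between the endpoints is δ = arccos(p₁·p₂) ≈ 1.404 rad (80.5°).
Interpolate at f = 3/4 with slerp weights a = sin((1−f)δ)/sin δ ≈ 0.349, b = sin(fδ)/sin δ ≈ 0.881.
p = a·p₁ + b·p₂ ≈ (0.402, -0.878, -0.262); φ = arcsin(p_z) ≈ -15.17°, λ = atan2(p_y, p_x) ≈ -65.41°.

≈ lat -15°, lon -65°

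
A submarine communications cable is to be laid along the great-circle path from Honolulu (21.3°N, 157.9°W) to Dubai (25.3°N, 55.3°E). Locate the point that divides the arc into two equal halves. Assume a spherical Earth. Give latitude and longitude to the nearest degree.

Convert each endpoint to a unit vector on the sphere (x = cos φ cos λ, y = cos φ sin λ, z = sin φ).
The central angle between the endpoints is δ = arccos(p₁·p₂) ≈ 2.153 rad (123.3°).
Interpolate at f = 1/2 with slerp weights a = sin((1−f)δ)/sin δ ≈ 1.054, b = sin(fδ)/sin δ ≈ 1.054.
p = a·p₁ + b·p₂ ≈ (-0.367, 0.414, 0.833); φ = arcsin(p_z) ≈ 56.41°, λ = atan2(p_y, p_x) ≈ 131.59°.

≈ (56°N, 132°E)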